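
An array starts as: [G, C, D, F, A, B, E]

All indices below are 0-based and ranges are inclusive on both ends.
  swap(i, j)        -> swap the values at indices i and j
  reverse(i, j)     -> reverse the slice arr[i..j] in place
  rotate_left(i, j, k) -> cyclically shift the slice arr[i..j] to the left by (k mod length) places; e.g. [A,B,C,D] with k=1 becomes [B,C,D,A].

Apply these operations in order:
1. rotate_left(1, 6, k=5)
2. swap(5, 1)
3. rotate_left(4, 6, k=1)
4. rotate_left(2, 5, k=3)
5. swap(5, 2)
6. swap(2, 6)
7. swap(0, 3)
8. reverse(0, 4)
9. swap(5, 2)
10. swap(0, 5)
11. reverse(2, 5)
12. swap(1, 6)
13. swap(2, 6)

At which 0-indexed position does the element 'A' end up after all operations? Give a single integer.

Answer: 4

Derivation:
After 1 (rotate_left(1, 6, k=5)): [G, E, C, D, F, A, B]
After 2 (swap(5, 1)): [G, A, C, D, F, E, B]
After 3 (rotate_left(4, 6, k=1)): [G, A, C, D, E, B, F]
After 4 (rotate_left(2, 5, k=3)): [G, A, B, C, D, E, F]
After 5 (swap(5, 2)): [G, A, E, C, D, B, F]
After 6 (swap(2, 6)): [G, A, F, C, D, B, E]
After 7 (swap(0, 3)): [C, A, F, G, D, B, E]
After 8 (reverse(0, 4)): [D, G, F, A, C, B, E]
After 9 (swap(5, 2)): [D, G, B, A, C, F, E]
After 10 (swap(0, 5)): [F, G, B, A, C, D, E]
After 11 (reverse(2, 5)): [F, G, D, C, A, B, E]
After 12 (swap(1, 6)): [F, E, D, C, A, B, G]
After 13 (swap(2, 6)): [F, E, G, C, A, B, D]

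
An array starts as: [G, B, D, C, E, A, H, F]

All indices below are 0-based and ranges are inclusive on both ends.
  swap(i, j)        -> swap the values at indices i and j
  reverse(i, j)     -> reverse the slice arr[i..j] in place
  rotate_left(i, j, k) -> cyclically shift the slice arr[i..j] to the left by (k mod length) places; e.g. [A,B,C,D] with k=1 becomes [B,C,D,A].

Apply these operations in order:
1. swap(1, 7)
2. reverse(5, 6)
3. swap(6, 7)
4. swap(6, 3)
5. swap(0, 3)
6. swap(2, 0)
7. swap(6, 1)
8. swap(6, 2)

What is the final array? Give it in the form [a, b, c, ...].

After 1 (swap(1, 7)): [G, F, D, C, E, A, H, B]
After 2 (reverse(5, 6)): [G, F, D, C, E, H, A, B]
After 3 (swap(6, 7)): [G, F, D, C, E, H, B, A]
After 4 (swap(6, 3)): [G, F, D, B, E, H, C, A]
After 5 (swap(0, 3)): [B, F, D, G, E, H, C, A]
After 6 (swap(2, 0)): [D, F, B, G, E, H, C, A]
After 7 (swap(6, 1)): [D, C, B, G, E, H, F, A]
After 8 (swap(6, 2)): [D, C, F, G, E, H, B, A]

Answer: [D, C, F, G, E, H, B, A]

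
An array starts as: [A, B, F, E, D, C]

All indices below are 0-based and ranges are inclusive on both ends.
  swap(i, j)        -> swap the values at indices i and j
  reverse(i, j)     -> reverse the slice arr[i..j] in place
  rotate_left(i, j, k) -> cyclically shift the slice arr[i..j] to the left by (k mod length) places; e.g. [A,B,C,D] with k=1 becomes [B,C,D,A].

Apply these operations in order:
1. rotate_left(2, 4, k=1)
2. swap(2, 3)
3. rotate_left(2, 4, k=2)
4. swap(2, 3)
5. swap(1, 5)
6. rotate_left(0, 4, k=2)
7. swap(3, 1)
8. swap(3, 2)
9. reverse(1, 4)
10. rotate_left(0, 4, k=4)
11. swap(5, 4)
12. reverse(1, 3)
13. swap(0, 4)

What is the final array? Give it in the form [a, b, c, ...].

After 1 (rotate_left(2, 4, k=1)): [A, B, E, D, F, C]
After 2 (swap(2, 3)): [A, B, D, E, F, C]
After 3 (rotate_left(2, 4, k=2)): [A, B, F, D, E, C]
After 4 (swap(2, 3)): [A, B, D, F, E, C]
After 5 (swap(1, 5)): [A, C, D, F, E, B]
After 6 (rotate_left(0, 4, k=2)): [D, F, E, A, C, B]
After 7 (swap(3, 1)): [D, A, E, F, C, B]
After 8 (swap(3, 2)): [D, A, F, E, C, B]
After 9 (reverse(1, 4)): [D, C, E, F, A, B]
After 10 (rotate_left(0, 4, k=4)): [A, D, C, E, F, B]
After 11 (swap(5, 4)): [A, D, C, E, B, F]
After 12 (reverse(1, 3)): [A, E, C, D, B, F]
After 13 (swap(0, 4)): [B, E, C, D, A, F]

Answer: [B, E, C, D, A, F]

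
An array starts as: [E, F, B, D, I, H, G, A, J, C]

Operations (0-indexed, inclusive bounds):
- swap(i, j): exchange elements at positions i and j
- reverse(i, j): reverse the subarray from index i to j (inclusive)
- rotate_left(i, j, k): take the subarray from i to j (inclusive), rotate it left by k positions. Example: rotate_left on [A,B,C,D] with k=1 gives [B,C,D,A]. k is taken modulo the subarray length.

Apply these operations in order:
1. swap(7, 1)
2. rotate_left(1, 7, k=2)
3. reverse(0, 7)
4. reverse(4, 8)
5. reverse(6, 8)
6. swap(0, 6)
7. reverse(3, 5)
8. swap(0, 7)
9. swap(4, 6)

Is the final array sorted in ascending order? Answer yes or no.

Answer: no

Derivation:
After 1 (swap(7, 1)): [E, A, B, D, I, H, G, F, J, C]
After 2 (rotate_left(1, 7, k=2)): [E, D, I, H, G, F, A, B, J, C]
After 3 (reverse(0, 7)): [B, A, F, G, H, I, D, E, J, C]
After 4 (reverse(4, 8)): [B, A, F, G, J, E, D, I, H, C]
After 5 (reverse(6, 8)): [B, A, F, G, J, E, H, I, D, C]
After 6 (swap(0, 6)): [H, A, F, G, J, E, B, I, D, C]
After 7 (reverse(3, 5)): [H, A, F, E, J, G, B, I, D, C]
After 8 (swap(0, 7)): [I, A, F, E, J, G, B, H, D, C]
After 9 (swap(4, 6)): [I, A, F, E, B, G, J, H, D, C]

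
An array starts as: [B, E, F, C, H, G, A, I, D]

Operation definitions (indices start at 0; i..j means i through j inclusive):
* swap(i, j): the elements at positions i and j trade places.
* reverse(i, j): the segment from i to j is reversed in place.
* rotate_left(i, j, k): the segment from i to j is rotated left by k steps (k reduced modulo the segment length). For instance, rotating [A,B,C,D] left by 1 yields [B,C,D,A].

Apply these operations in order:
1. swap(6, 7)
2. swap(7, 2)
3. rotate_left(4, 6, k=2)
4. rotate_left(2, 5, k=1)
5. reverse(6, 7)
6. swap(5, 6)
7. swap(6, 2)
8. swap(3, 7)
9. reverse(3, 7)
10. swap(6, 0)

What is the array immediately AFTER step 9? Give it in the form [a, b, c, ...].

After 1 (swap(6, 7)): [B, E, F, C, H, G, I, A, D]
After 2 (swap(7, 2)): [B, E, A, C, H, G, I, F, D]
After 3 (rotate_left(4, 6, k=2)): [B, E, A, C, I, H, G, F, D]
After 4 (rotate_left(2, 5, k=1)): [B, E, C, I, H, A, G, F, D]
After 5 (reverse(6, 7)): [B, E, C, I, H, A, F, G, D]
After 6 (swap(5, 6)): [B, E, C, I, H, F, A, G, D]
After 7 (swap(6, 2)): [B, E, A, I, H, F, C, G, D]
After 8 (swap(3, 7)): [B, E, A, G, H, F, C, I, D]
After 9 (reverse(3, 7)): [B, E, A, I, C, F, H, G, D]

Answer: [B, E, A, I, C, F, H, G, D]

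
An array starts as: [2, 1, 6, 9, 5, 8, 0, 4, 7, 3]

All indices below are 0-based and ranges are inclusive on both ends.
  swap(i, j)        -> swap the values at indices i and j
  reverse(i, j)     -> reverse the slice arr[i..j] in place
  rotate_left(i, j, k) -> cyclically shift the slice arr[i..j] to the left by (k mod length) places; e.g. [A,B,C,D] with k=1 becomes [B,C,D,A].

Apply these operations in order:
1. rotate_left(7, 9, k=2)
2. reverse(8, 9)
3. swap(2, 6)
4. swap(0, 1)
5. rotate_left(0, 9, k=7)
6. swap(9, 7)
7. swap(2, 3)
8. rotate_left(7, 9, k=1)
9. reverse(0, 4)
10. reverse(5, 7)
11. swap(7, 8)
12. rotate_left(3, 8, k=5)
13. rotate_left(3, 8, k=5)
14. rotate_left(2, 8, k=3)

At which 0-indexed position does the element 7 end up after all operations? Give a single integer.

After 1 (rotate_left(7, 9, k=2)): [2, 1, 6, 9, 5, 8, 0, 3, 4, 7]
After 2 (reverse(8, 9)): [2, 1, 6, 9, 5, 8, 0, 3, 7, 4]
After 3 (swap(2, 6)): [2, 1, 0, 9, 5, 8, 6, 3, 7, 4]
After 4 (swap(0, 1)): [1, 2, 0, 9, 5, 8, 6, 3, 7, 4]
After 5 (rotate_left(0, 9, k=7)): [3, 7, 4, 1, 2, 0, 9, 5, 8, 6]
After 6 (swap(9, 7)): [3, 7, 4, 1, 2, 0, 9, 6, 8, 5]
After 7 (swap(2, 3)): [3, 7, 1, 4, 2, 0, 9, 6, 8, 5]
After 8 (rotate_left(7, 9, k=1)): [3, 7, 1, 4, 2, 0, 9, 8, 5, 6]
After 9 (reverse(0, 4)): [2, 4, 1, 7, 3, 0, 9, 8, 5, 6]
After 10 (reverse(5, 7)): [2, 4, 1, 7, 3, 8, 9, 0, 5, 6]
After 11 (swap(7, 8)): [2, 4, 1, 7, 3, 8, 9, 5, 0, 6]
After 12 (rotate_left(3, 8, k=5)): [2, 4, 1, 0, 7, 3, 8, 9, 5, 6]
After 13 (rotate_left(3, 8, k=5)): [2, 4, 1, 5, 0, 7, 3, 8, 9, 6]
After 14 (rotate_left(2, 8, k=3)): [2, 4, 7, 3, 8, 9, 1, 5, 0, 6]

Answer: 2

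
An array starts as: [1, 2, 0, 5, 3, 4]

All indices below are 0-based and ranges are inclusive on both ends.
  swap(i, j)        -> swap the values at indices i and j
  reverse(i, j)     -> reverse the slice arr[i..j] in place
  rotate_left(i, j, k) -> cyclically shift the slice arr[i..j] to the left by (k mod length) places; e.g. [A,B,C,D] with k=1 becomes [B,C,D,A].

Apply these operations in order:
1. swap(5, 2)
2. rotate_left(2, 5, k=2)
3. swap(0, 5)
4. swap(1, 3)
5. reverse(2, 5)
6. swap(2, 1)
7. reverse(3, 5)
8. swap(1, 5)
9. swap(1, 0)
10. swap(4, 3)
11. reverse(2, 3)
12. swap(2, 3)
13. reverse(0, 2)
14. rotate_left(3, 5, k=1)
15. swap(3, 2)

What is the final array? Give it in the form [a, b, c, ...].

After 1 (swap(5, 2)): [1, 2, 4, 5, 3, 0]
After 2 (rotate_left(2, 5, k=2)): [1, 2, 3, 0, 4, 5]
After 3 (swap(0, 5)): [5, 2, 3, 0, 4, 1]
After 4 (swap(1, 3)): [5, 0, 3, 2, 4, 1]
After 5 (reverse(2, 5)): [5, 0, 1, 4, 2, 3]
After 6 (swap(2, 1)): [5, 1, 0, 4, 2, 3]
After 7 (reverse(3, 5)): [5, 1, 0, 3, 2, 4]
After 8 (swap(1, 5)): [5, 4, 0, 3, 2, 1]
After 9 (swap(1, 0)): [4, 5, 0, 3, 2, 1]
After 10 (swap(4, 3)): [4, 5, 0, 2, 3, 1]
After 11 (reverse(2, 3)): [4, 5, 2, 0, 3, 1]
After 12 (swap(2, 3)): [4, 5, 0, 2, 3, 1]
After 13 (reverse(0, 2)): [0, 5, 4, 2, 3, 1]
After 14 (rotate_left(3, 5, k=1)): [0, 5, 4, 3, 1, 2]
After 15 (swap(3, 2)): [0, 5, 3, 4, 1, 2]

Answer: [0, 5, 3, 4, 1, 2]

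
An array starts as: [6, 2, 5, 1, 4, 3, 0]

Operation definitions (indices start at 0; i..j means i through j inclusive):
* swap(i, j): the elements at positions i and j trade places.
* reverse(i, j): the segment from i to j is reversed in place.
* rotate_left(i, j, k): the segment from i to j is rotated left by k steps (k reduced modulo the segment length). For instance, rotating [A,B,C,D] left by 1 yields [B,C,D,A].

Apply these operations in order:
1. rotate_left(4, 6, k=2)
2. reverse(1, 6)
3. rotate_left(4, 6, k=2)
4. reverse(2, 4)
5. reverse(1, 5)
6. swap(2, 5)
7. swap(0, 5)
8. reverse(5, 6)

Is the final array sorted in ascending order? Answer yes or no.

Answer: no

Derivation:
After 1 (rotate_left(4, 6, k=2)): [6, 2, 5, 1, 0, 4, 3]
After 2 (reverse(1, 6)): [6, 3, 4, 0, 1, 5, 2]
After 3 (rotate_left(4, 6, k=2)): [6, 3, 4, 0, 2, 1, 5]
After 4 (reverse(2, 4)): [6, 3, 2, 0, 4, 1, 5]
After 5 (reverse(1, 5)): [6, 1, 4, 0, 2, 3, 5]
After 6 (swap(2, 5)): [6, 1, 3, 0, 2, 4, 5]
After 7 (swap(0, 5)): [4, 1, 3, 0, 2, 6, 5]
After 8 (reverse(5, 6)): [4, 1, 3, 0, 2, 5, 6]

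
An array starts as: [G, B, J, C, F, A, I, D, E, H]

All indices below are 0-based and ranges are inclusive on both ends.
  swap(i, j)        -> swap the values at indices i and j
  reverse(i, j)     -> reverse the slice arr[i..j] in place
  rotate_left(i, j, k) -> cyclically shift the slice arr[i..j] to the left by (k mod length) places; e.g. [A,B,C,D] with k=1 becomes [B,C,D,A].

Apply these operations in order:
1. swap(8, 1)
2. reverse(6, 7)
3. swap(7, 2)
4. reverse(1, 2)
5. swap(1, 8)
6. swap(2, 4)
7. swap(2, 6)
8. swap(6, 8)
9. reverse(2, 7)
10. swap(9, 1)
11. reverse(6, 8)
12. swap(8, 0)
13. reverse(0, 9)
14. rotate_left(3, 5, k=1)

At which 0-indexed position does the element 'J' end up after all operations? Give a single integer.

Answer: 7

Derivation:
After 1 (swap(8, 1)): [G, E, J, C, F, A, I, D, B, H]
After 2 (reverse(6, 7)): [G, E, J, C, F, A, D, I, B, H]
After 3 (swap(7, 2)): [G, E, I, C, F, A, D, J, B, H]
After 4 (reverse(1, 2)): [G, I, E, C, F, A, D, J, B, H]
After 5 (swap(1, 8)): [G, B, E, C, F, A, D, J, I, H]
After 6 (swap(2, 4)): [G, B, F, C, E, A, D, J, I, H]
After 7 (swap(2, 6)): [G, B, D, C, E, A, F, J, I, H]
After 8 (swap(6, 8)): [G, B, D, C, E, A, I, J, F, H]
After 9 (reverse(2, 7)): [G, B, J, I, A, E, C, D, F, H]
After 10 (swap(9, 1)): [G, H, J, I, A, E, C, D, F, B]
After 11 (reverse(6, 8)): [G, H, J, I, A, E, F, D, C, B]
After 12 (swap(8, 0)): [C, H, J, I, A, E, F, D, G, B]
After 13 (reverse(0, 9)): [B, G, D, F, E, A, I, J, H, C]
After 14 (rotate_left(3, 5, k=1)): [B, G, D, E, A, F, I, J, H, C]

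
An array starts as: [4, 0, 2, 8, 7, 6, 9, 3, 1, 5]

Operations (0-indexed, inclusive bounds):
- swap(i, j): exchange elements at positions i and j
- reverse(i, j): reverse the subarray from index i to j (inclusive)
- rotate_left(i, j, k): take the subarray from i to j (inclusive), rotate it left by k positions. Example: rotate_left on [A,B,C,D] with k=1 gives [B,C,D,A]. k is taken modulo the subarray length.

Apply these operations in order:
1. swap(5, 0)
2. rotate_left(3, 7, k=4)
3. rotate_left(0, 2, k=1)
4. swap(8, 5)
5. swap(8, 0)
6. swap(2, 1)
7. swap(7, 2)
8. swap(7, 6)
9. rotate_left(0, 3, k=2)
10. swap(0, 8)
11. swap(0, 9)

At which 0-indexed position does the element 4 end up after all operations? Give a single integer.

After 1 (swap(5, 0)): [6, 0, 2, 8, 7, 4, 9, 3, 1, 5]
After 2 (rotate_left(3, 7, k=4)): [6, 0, 2, 3, 8, 7, 4, 9, 1, 5]
After 3 (rotate_left(0, 2, k=1)): [0, 2, 6, 3, 8, 7, 4, 9, 1, 5]
After 4 (swap(8, 5)): [0, 2, 6, 3, 8, 1, 4, 9, 7, 5]
After 5 (swap(8, 0)): [7, 2, 6, 3, 8, 1, 4, 9, 0, 5]
After 6 (swap(2, 1)): [7, 6, 2, 3, 8, 1, 4, 9, 0, 5]
After 7 (swap(7, 2)): [7, 6, 9, 3, 8, 1, 4, 2, 0, 5]
After 8 (swap(7, 6)): [7, 6, 9, 3, 8, 1, 2, 4, 0, 5]
After 9 (rotate_left(0, 3, k=2)): [9, 3, 7, 6, 8, 1, 2, 4, 0, 5]
After 10 (swap(0, 8)): [0, 3, 7, 6, 8, 1, 2, 4, 9, 5]
After 11 (swap(0, 9)): [5, 3, 7, 6, 8, 1, 2, 4, 9, 0]

Answer: 7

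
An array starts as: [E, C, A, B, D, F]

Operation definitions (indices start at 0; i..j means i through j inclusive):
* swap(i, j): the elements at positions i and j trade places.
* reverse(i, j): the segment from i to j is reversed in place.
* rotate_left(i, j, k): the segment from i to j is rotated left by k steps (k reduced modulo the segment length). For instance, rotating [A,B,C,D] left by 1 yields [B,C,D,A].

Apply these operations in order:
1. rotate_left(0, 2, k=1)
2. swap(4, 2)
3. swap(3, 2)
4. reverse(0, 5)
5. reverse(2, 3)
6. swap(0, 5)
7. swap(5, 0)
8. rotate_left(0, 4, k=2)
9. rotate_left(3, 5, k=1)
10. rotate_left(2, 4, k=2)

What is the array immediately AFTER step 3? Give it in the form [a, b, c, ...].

After 1 (rotate_left(0, 2, k=1)): [C, A, E, B, D, F]
After 2 (swap(4, 2)): [C, A, D, B, E, F]
After 3 (swap(3, 2)): [C, A, B, D, E, F]

Answer: [C, A, B, D, E, F]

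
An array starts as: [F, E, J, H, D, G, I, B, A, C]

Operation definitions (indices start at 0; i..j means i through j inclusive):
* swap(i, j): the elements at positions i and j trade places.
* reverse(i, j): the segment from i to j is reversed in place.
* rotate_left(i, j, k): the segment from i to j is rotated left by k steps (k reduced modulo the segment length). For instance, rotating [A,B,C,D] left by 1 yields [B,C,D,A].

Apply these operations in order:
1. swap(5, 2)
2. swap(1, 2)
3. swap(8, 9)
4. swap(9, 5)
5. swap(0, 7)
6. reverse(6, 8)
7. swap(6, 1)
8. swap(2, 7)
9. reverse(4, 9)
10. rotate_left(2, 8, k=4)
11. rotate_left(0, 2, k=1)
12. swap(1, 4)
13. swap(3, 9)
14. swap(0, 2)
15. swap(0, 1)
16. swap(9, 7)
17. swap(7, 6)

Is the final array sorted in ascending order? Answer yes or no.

After 1 (swap(5, 2)): [F, E, G, H, D, J, I, B, A, C]
After 2 (swap(1, 2)): [F, G, E, H, D, J, I, B, A, C]
After 3 (swap(8, 9)): [F, G, E, H, D, J, I, B, C, A]
After 4 (swap(9, 5)): [F, G, E, H, D, A, I, B, C, J]
After 5 (swap(0, 7)): [B, G, E, H, D, A, I, F, C, J]
After 6 (reverse(6, 8)): [B, G, E, H, D, A, C, F, I, J]
After 7 (swap(6, 1)): [B, C, E, H, D, A, G, F, I, J]
After 8 (swap(2, 7)): [B, C, F, H, D, A, G, E, I, J]
After 9 (reverse(4, 9)): [B, C, F, H, J, I, E, G, A, D]
After 10 (rotate_left(2, 8, k=4)): [B, C, E, G, A, F, H, J, I, D]
After 11 (rotate_left(0, 2, k=1)): [C, E, B, G, A, F, H, J, I, D]
After 12 (swap(1, 4)): [C, A, B, G, E, F, H, J, I, D]
After 13 (swap(3, 9)): [C, A, B, D, E, F, H, J, I, G]
After 14 (swap(0, 2)): [B, A, C, D, E, F, H, J, I, G]
After 15 (swap(0, 1)): [A, B, C, D, E, F, H, J, I, G]
After 16 (swap(9, 7)): [A, B, C, D, E, F, H, G, I, J]
After 17 (swap(7, 6)): [A, B, C, D, E, F, G, H, I, J]

Answer: yes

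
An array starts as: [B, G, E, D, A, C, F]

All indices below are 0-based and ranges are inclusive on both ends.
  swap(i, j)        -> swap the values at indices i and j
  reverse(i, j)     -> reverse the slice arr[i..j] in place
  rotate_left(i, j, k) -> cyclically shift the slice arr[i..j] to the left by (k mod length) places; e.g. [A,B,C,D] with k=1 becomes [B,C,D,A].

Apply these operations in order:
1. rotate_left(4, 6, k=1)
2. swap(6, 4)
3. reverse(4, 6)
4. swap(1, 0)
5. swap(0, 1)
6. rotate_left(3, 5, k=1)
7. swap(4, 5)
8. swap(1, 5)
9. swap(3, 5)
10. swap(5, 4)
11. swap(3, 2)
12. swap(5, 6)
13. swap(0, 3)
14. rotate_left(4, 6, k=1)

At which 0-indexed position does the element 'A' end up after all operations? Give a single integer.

After 1 (rotate_left(4, 6, k=1)): [B, G, E, D, C, F, A]
After 2 (swap(6, 4)): [B, G, E, D, A, F, C]
After 3 (reverse(4, 6)): [B, G, E, D, C, F, A]
After 4 (swap(1, 0)): [G, B, E, D, C, F, A]
After 5 (swap(0, 1)): [B, G, E, D, C, F, A]
After 6 (rotate_left(3, 5, k=1)): [B, G, E, C, F, D, A]
After 7 (swap(4, 5)): [B, G, E, C, D, F, A]
After 8 (swap(1, 5)): [B, F, E, C, D, G, A]
After 9 (swap(3, 5)): [B, F, E, G, D, C, A]
After 10 (swap(5, 4)): [B, F, E, G, C, D, A]
After 11 (swap(3, 2)): [B, F, G, E, C, D, A]
After 12 (swap(5, 6)): [B, F, G, E, C, A, D]
After 13 (swap(0, 3)): [E, F, G, B, C, A, D]
After 14 (rotate_left(4, 6, k=1)): [E, F, G, B, A, D, C]

Answer: 4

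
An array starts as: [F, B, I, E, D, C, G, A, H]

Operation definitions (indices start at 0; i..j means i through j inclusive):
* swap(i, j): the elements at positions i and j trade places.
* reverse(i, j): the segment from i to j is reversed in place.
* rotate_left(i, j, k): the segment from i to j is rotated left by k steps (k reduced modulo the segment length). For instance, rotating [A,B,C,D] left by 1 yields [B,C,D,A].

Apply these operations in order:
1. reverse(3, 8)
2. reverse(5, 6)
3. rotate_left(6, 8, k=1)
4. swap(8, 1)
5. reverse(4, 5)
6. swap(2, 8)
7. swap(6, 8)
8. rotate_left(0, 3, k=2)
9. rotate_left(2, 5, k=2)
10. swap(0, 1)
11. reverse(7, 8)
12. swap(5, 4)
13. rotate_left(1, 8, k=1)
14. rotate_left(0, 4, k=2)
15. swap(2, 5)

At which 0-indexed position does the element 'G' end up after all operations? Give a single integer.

After 1 (reverse(3, 8)): [F, B, I, H, A, G, C, D, E]
After 2 (reverse(5, 6)): [F, B, I, H, A, C, G, D, E]
After 3 (rotate_left(6, 8, k=1)): [F, B, I, H, A, C, D, E, G]
After 4 (swap(8, 1)): [F, G, I, H, A, C, D, E, B]
After 5 (reverse(4, 5)): [F, G, I, H, C, A, D, E, B]
After 6 (swap(2, 8)): [F, G, B, H, C, A, D, E, I]
After 7 (swap(6, 8)): [F, G, B, H, C, A, I, E, D]
After 8 (rotate_left(0, 3, k=2)): [B, H, F, G, C, A, I, E, D]
After 9 (rotate_left(2, 5, k=2)): [B, H, C, A, F, G, I, E, D]
After 10 (swap(0, 1)): [H, B, C, A, F, G, I, E, D]
After 11 (reverse(7, 8)): [H, B, C, A, F, G, I, D, E]
After 12 (swap(5, 4)): [H, B, C, A, G, F, I, D, E]
After 13 (rotate_left(1, 8, k=1)): [H, C, A, G, F, I, D, E, B]
After 14 (rotate_left(0, 4, k=2)): [A, G, F, H, C, I, D, E, B]
After 15 (swap(2, 5)): [A, G, I, H, C, F, D, E, B]

Answer: 1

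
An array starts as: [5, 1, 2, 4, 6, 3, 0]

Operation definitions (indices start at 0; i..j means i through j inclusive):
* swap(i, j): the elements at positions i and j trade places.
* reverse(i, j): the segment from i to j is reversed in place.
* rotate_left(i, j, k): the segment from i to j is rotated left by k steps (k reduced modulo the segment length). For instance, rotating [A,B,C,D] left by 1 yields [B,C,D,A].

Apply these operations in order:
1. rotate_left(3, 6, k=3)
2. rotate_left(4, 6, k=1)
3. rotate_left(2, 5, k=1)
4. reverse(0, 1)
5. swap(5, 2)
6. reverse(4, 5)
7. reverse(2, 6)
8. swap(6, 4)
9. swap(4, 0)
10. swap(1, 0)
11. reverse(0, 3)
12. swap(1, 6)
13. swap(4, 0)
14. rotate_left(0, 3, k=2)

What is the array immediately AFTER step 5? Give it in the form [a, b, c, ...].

After 1 (rotate_left(3, 6, k=3)): [5, 1, 2, 0, 4, 6, 3]
After 2 (rotate_left(4, 6, k=1)): [5, 1, 2, 0, 6, 3, 4]
After 3 (rotate_left(2, 5, k=1)): [5, 1, 0, 6, 3, 2, 4]
After 4 (reverse(0, 1)): [1, 5, 0, 6, 3, 2, 4]
After 5 (swap(5, 2)): [1, 5, 2, 6, 3, 0, 4]

Answer: [1, 5, 2, 6, 3, 0, 4]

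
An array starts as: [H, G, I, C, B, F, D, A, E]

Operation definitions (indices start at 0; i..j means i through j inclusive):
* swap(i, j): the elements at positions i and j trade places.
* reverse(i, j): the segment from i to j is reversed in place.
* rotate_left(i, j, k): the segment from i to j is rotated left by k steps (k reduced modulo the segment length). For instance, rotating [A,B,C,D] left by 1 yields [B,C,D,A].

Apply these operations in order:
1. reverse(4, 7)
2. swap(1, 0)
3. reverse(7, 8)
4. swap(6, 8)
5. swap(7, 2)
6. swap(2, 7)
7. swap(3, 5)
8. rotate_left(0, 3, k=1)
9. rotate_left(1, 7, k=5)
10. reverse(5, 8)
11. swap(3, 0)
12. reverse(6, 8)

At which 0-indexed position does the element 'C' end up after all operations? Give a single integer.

After 1 (reverse(4, 7)): [H, G, I, C, A, D, F, B, E]
After 2 (swap(1, 0)): [G, H, I, C, A, D, F, B, E]
After 3 (reverse(7, 8)): [G, H, I, C, A, D, F, E, B]
After 4 (swap(6, 8)): [G, H, I, C, A, D, B, E, F]
After 5 (swap(7, 2)): [G, H, E, C, A, D, B, I, F]
After 6 (swap(2, 7)): [G, H, I, C, A, D, B, E, F]
After 7 (swap(3, 5)): [G, H, I, D, A, C, B, E, F]
After 8 (rotate_left(0, 3, k=1)): [H, I, D, G, A, C, B, E, F]
After 9 (rotate_left(1, 7, k=5)): [H, B, E, I, D, G, A, C, F]
After 10 (reverse(5, 8)): [H, B, E, I, D, F, C, A, G]
After 11 (swap(3, 0)): [I, B, E, H, D, F, C, A, G]
After 12 (reverse(6, 8)): [I, B, E, H, D, F, G, A, C]

Answer: 8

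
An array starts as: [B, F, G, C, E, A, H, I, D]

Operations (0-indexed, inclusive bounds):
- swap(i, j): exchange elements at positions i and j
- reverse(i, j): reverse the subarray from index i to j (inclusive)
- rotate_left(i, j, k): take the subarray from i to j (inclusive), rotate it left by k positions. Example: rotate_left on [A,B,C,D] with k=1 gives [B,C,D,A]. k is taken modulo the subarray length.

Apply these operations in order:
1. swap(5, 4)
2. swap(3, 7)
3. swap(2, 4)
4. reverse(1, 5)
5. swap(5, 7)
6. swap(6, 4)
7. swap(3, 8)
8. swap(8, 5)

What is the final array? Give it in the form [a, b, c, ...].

Answer: [B, E, G, D, H, I, A, F, C]

Derivation:
After 1 (swap(5, 4)): [B, F, G, C, A, E, H, I, D]
After 2 (swap(3, 7)): [B, F, G, I, A, E, H, C, D]
After 3 (swap(2, 4)): [B, F, A, I, G, E, H, C, D]
After 4 (reverse(1, 5)): [B, E, G, I, A, F, H, C, D]
After 5 (swap(5, 7)): [B, E, G, I, A, C, H, F, D]
After 6 (swap(6, 4)): [B, E, G, I, H, C, A, F, D]
After 7 (swap(3, 8)): [B, E, G, D, H, C, A, F, I]
After 8 (swap(8, 5)): [B, E, G, D, H, I, A, F, C]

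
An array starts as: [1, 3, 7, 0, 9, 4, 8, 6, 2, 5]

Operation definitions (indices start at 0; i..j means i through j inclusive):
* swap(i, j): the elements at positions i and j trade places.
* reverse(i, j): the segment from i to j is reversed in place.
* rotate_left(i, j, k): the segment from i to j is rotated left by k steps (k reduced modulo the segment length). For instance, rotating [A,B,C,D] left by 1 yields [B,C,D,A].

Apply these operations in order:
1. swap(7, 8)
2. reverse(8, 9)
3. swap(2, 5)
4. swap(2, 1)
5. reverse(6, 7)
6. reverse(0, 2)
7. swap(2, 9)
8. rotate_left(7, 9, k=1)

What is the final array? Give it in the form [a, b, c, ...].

Answer: [3, 4, 6, 0, 9, 7, 2, 5, 1, 8]

Derivation:
After 1 (swap(7, 8)): [1, 3, 7, 0, 9, 4, 8, 2, 6, 5]
After 2 (reverse(8, 9)): [1, 3, 7, 0, 9, 4, 8, 2, 5, 6]
After 3 (swap(2, 5)): [1, 3, 4, 0, 9, 7, 8, 2, 5, 6]
After 4 (swap(2, 1)): [1, 4, 3, 0, 9, 7, 8, 2, 5, 6]
After 5 (reverse(6, 7)): [1, 4, 3, 0, 9, 7, 2, 8, 5, 6]
After 6 (reverse(0, 2)): [3, 4, 1, 0, 9, 7, 2, 8, 5, 6]
After 7 (swap(2, 9)): [3, 4, 6, 0, 9, 7, 2, 8, 5, 1]
After 8 (rotate_left(7, 9, k=1)): [3, 4, 6, 0, 9, 7, 2, 5, 1, 8]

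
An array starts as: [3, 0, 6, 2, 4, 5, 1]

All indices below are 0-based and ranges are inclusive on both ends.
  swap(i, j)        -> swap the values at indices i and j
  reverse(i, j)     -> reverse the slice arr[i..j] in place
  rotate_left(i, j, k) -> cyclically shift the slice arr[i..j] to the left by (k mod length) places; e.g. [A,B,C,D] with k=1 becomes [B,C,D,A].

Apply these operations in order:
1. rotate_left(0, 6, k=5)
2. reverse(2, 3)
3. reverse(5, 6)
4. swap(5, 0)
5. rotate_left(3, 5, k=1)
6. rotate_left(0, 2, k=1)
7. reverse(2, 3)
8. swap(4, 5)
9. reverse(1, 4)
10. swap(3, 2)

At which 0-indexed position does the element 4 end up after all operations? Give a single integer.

Answer: 3

Derivation:
After 1 (rotate_left(0, 6, k=5)): [5, 1, 3, 0, 6, 2, 4]
After 2 (reverse(2, 3)): [5, 1, 0, 3, 6, 2, 4]
After 3 (reverse(5, 6)): [5, 1, 0, 3, 6, 4, 2]
After 4 (swap(5, 0)): [4, 1, 0, 3, 6, 5, 2]
After 5 (rotate_left(3, 5, k=1)): [4, 1, 0, 6, 5, 3, 2]
After 6 (rotate_left(0, 2, k=1)): [1, 0, 4, 6, 5, 3, 2]
After 7 (reverse(2, 3)): [1, 0, 6, 4, 5, 3, 2]
After 8 (swap(4, 5)): [1, 0, 6, 4, 3, 5, 2]
After 9 (reverse(1, 4)): [1, 3, 4, 6, 0, 5, 2]
After 10 (swap(3, 2)): [1, 3, 6, 4, 0, 5, 2]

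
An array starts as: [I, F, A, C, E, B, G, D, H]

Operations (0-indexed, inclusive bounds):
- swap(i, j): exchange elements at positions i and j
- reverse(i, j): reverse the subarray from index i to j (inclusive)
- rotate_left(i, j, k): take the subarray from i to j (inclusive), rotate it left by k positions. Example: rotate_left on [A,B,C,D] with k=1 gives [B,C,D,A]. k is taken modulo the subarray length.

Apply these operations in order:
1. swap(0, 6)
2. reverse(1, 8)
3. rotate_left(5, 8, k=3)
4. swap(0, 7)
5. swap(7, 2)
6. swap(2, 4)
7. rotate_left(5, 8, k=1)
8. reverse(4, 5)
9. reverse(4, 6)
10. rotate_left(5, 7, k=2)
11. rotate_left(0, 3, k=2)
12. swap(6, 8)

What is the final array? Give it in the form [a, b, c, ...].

After 1 (swap(0, 6)): [G, F, A, C, E, B, I, D, H]
After 2 (reverse(1, 8)): [G, H, D, I, B, E, C, A, F]
After 3 (rotate_left(5, 8, k=3)): [G, H, D, I, B, F, E, C, A]
After 4 (swap(0, 7)): [C, H, D, I, B, F, E, G, A]
After 5 (swap(7, 2)): [C, H, G, I, B, F, E, D, A]
After 6 (swap(2, 4)): [C, H, B, I, G, F, E, D, A]
After 7 (rotate_left(5, 8, k=1)): [C, H, B, I, G, E, D, A, F]
After 8 (reverse(4, 5)): [C, H, B, I, E, G, D, A, F]
After 9 (reverse(4, 6)): [C, H, B, I, D, G, E, A, F]
After 10 (rotate_left(5, 7, k=2)): [C, H, B, I, D, A, G, E, F]
After 11 (rotate_left(0, 3, k=2)): [B, I, C, H, D, A, G, E, F]
After 12 (swap(6, 8)): [B, I, C, H, D, A, F, E, G]

Answer: [B, I, C, H, D, A, F, E, G]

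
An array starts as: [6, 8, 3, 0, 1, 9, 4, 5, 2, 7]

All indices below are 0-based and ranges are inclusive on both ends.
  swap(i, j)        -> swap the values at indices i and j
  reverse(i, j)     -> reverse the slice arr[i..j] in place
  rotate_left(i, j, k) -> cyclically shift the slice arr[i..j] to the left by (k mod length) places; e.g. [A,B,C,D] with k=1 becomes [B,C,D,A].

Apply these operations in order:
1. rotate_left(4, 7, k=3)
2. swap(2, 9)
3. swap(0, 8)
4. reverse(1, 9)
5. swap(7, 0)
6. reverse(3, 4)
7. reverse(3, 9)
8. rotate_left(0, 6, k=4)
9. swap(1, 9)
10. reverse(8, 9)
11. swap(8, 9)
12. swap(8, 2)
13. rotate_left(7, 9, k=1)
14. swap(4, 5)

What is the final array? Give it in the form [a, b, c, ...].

After 1 (rotate_left(4, 7, k=3)): [6, 8, 3, 0, 5, 1, 9, 4, 2, 7]
After 2 (swap(2, 9)): [6, 8, 7, 0, 5, 1, 9, 4, 2, 3]
After 3 (swap(0, 8)): [2, 8, 7, 0, 5, 1, 9, 4, 6, 3]
After 4 (reverse(1, 9)): [2, 3, 6, 4, 9, 1, 5, 0, 7, 8]
After 5 (swap(7, 0)): [0, 3, 6, 4, 9, 1, 5, 2, 7, 8]
After 6 (reverse(3, 4)): [0, 3, 6, 9, 4, 1, 5, 2, 7, 8]
After 7 (reverse(3, 9)): [0, 3, 6, 8, 7, 2, 5, 1, 4, 9]
After 8 (rotate_left(0, 6, k=4)): [7, 2, 5, 0, 3, 6, 8, 1, 4, 9]
After 9 (swap(1, 9)): [7, 9, 5, 0, 3, 6, 8, 1, 4, 2]
After 10 (reverse(8, 9)): [7, 9, 5, 0, 3, 6, 8, 1, 2, 4]
After 11 (swap(8, 9)): [7, 9, 5, 0, 3, 6, 8, 1, 4, 2]
After 12 (swap(8, 2)): [7, 9, 4, 0, 3, 6, 8, 1, 5, 2]
After 13 (rotate_left(7, 9, k=1)): [7, 9, 4, 0, 3, 6, 8, 5, 2, 1]
After 14 (swap(4, 5)): [7, 9, 4, 0, 6, 3, 8, 5, 2, 1]

Answer: [7, 9, 4, 0, 6, 3, 8, 5, 2, 1]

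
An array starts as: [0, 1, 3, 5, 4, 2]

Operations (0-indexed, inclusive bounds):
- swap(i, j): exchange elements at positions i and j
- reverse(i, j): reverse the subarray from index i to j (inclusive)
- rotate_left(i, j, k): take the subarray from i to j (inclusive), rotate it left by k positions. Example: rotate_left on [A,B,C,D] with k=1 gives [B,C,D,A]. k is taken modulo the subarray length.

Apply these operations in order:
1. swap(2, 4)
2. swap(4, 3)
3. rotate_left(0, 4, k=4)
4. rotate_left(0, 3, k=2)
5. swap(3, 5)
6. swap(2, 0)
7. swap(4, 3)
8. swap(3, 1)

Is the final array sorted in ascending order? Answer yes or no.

Answer: no

Derivation:
After 1 (swap(2, 4)): [0, 1, 4, 5, 3, 2]
After 2 (swap(4, 3)): [0, 1, 4, 3, 5, 2]
After 3 (rotate_left(0, 4, k=4)): [5, 0, 1, 4, 3, 2]
After 4 (rotate_left(0, 3, k=2)): [1, 4, 5, 0, 3, 2]
After 5 (swap(3, 5)): [1, 4, 5, 2, 3, 0]
After 6 (swap(2, 0)): [5, 4, 1, 2, 3, 0]
After 7 (swap(4, 3)): [5, 4, 1, 3, 2, 0]
After 8 (swap(3, 1)): [5, 3, 1, 4, 2, 0]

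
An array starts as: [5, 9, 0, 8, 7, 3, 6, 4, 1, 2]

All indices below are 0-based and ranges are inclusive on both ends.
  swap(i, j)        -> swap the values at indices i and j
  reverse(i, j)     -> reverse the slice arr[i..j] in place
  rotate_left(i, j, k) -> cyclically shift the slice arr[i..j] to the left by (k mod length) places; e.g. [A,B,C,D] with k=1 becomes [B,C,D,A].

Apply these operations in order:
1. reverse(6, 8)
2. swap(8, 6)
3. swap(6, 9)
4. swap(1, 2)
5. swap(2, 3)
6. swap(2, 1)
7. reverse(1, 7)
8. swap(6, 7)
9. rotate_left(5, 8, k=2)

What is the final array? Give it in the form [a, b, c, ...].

After 1 (reverse(6, 8)): [5, 9, 0, 8, 7, 3, 1, 4, 6, 2]
After 2 (swap(8, 6)): [5, 9, 0, 8, 7, 3, 6, 4, 1, 2]
After 3 (swap(6, 9)): [5, 9, 0, 8, 7, 3, 2, 4, 1, 6]
After 4 (swap(1, 2)): [5, 0, 9, 8, 7, 3, 2, 4, 1, 6]
After 5 (swap(2, 3)): [5, 0, 8, 9, 7, 3, 2, 4, 1, 6]
After 6 (swap(2, 1)): [5, 8, 0, 9, 7, 3, 2, 4, 1, 6]
After 7 (reverse(1, 7)): [5, 4, 2, 3, 7, 9, 0, 8, 1, 6]
After 8 (swap(6, 7)): [5, 4, 2, 3, 7, 9, 8, 0, 1, 6]
After 9 (rotate_left(5, 8, k=2)): [5, 4, 2, 3, 7, 0, 1, 9, 8, 6]

Answer: [5, 4, 2, 3, 7, 0, 1, 9, 8, 6]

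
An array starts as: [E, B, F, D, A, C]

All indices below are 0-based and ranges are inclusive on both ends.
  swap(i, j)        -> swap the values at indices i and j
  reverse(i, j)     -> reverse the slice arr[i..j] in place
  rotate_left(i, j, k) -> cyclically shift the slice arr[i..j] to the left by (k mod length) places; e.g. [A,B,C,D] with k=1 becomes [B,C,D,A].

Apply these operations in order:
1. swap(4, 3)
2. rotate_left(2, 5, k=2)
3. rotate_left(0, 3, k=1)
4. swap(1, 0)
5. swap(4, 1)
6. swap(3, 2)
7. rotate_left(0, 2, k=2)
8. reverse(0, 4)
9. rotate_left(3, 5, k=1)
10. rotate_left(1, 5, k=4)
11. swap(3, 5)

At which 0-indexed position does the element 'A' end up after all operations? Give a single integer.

After 1 (swap(4, 3)): [E, B, F, A, D, C]
After 2 (rotate_left(2, 5, k=2)): [E, B, D, C, F, A]
After 3 (rotate_left(0, 3, k=1)): [B, D, C, E, F, A]
After 4 (swap(1, 0)): [D, B, C, E, F, A]
After 5 (swap(4, 1)): [D, F, C, E, B, A]
After 6 (swap(3, 2)): [D, F, E, C, B, A]
After 7 (rotate_left(0, 2, k=2)): [E, D, F, C, B, A]
After 8 (reverse(0, 4)): [B, C, F, D, E, A]
After 9 (rotate_left(3, 5, k=1)): [B, C, F, E, A, D]
After 10 (rotate_left(1, 5, k=4)): [B, D, C, F, E, A]
After 11 (swap(3, 5)): [B, D, C, A, E, F]

Answer: 3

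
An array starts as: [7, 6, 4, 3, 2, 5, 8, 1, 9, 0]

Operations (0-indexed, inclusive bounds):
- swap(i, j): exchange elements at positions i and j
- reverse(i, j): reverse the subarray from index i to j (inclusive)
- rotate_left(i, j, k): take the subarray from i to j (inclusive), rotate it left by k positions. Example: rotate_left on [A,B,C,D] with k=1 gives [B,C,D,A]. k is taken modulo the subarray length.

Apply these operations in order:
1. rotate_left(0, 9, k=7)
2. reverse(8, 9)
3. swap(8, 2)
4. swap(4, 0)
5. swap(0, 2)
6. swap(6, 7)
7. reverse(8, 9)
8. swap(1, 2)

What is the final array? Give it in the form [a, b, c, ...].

After 1 (rotate_left(0, 9, k=7)): [1, 9, 0, 7, 6, 4, 3, 2, 5, 8]
After 2 (reverse(8, 9)): [1, 9, 0, 7, 6, 4, 3, 2, 8, 5]
After 3 (swap(8, 2)): [1, 9, 8, 7, 6, 4, 3, 2, 0, 5]
After 4 (swap(4, 0)): [6, 9, 8, 7, 1, 4, 3, 2, 0, 5]
After 5 (swap(0, 2)): [8, 9, 6, 7, 1, 4, 3, 2, 0, 5]
After 6 (swap(6, 7)): [8, 9, 6, 7, 1, 4, 2, 3, 0, 5]
After 7 (reverse(8, 9)): [8, 9, 6, 7, 1, 4, 2, 3, 5, 0]
After 8 (swap(1, 2)): [8, 6, 9, 7, 1, 4, 2, 3, 5, 0]

Answer: [8, 6, 9, 7, 1, 4, 2, 3, 5, 0]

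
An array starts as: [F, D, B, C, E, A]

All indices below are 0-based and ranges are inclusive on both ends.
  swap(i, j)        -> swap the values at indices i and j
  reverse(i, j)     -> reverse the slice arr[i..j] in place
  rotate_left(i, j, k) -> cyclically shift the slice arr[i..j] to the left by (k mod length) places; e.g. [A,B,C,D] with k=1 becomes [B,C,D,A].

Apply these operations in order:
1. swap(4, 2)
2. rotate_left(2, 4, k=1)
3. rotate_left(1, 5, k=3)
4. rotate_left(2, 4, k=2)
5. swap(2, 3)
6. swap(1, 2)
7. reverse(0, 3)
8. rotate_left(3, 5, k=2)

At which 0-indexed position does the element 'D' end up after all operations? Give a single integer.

Answer: 5

Derivation:
After 1 (swap(4, 2)): [F, D, E, C, B, A]
After 2 (rotate_left(2, 4, k=1)): [F, D, C, B, E, A]
After 3 (rotate_left(1, 5, k=3)): [F, E, A, D, C, B]
After 4 (rotate_left(2, 4, k=2)): [F, E, C, A, D, B]
After 5 (swap(2, 3)): [F, E, A, C, D, B]
After 6 (swap(1, 2)): [F, A, E, C, D, B]
After 7 (reverse(0, 3)): [C, E, A, F, D, B]
After 8 (rotate_left(3, 5, k=2)): [C, E, A, B, F, D]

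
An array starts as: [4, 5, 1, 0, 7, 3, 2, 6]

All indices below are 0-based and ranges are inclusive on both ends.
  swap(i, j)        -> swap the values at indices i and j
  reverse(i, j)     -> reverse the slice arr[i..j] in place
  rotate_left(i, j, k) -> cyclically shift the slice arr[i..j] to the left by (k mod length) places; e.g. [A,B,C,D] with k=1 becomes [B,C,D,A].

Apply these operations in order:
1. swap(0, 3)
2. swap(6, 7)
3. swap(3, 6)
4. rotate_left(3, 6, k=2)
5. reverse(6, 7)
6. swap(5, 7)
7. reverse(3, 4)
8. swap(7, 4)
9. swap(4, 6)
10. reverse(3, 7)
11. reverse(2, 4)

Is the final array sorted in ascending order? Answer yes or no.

After 1 (swap(0, 3)): [0, 5, 1, 4, 7, 3, 2, 6]
After 2 (swap(6, 7)): [0, 5, 1, 4, 7, 3, 6, 2]
After 3 (swap(3, 6)): [0, 5, 1, 6, 7, 3, 4, 2]
After 4 (rotate_left(3, 6, k=2)): [0, 5, 1, 3, 4, 6, 7, 2]
After 5 (reverse(6, 7)): [0, 5, 1, 3, 4, 6, 2, 7]
After 6 (swap(5, 7)): [0, 5, 1, 3, 4, 7, 2, 6]
After 7 (reverse(3, 4)): [0, 5, 1, 4, 3, 7, 2, 6]
After 8 (swap(7, 4)): [0, 5, 1, 4, 6, 7, 2, 3]
After 9 (swap(4, 6)): [0, 5, 1, 4, 2, 7, 6, 3]
After 10 (reverse(3, 7)): [0, 5, 1, 3, 6, 7, 2, 4]
After 11 (reverse(2, 4)): [0, 5, 6, 3, 1, 7, 2, 4]

Answer: no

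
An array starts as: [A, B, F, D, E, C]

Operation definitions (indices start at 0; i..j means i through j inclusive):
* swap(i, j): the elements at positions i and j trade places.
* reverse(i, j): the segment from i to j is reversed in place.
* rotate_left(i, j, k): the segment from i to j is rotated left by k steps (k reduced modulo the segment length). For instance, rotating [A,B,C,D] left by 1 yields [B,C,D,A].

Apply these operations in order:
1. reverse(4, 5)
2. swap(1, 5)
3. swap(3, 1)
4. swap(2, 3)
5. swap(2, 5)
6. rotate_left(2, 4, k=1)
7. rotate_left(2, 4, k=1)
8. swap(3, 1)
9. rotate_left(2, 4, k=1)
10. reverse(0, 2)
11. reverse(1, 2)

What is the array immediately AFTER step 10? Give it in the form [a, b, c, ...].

After 1 (reverse(4, 5)): [A, B, F, D, C, E]
After 2 (swap(1, 5)): [A, E, F, D, C, B]
After 3 (swap(3, 1)): [A, D, F, E, C, B]
After 4 (swap(2, 3)): [A, D, E, F, C, B]
After 5 (swap(2, 5)): [A, D, B, F, C, E]
After 6 (rotate_left(2, 4, k=1)): [A, D, F, C, B, E]
After 7 (rotate_left(2, 4, k=1)): [A, D, C, B, F, E]
After 8 (swap(3, 1)): [A, B, C, D, F, E]
After 9 (rotate_left(2, 4, k=1)): [A, B, D, F, C, E]
After 10 (reverse(0, 2)): [D, B, A, F, C, E]

Answer: [D, B, A, F, C, E]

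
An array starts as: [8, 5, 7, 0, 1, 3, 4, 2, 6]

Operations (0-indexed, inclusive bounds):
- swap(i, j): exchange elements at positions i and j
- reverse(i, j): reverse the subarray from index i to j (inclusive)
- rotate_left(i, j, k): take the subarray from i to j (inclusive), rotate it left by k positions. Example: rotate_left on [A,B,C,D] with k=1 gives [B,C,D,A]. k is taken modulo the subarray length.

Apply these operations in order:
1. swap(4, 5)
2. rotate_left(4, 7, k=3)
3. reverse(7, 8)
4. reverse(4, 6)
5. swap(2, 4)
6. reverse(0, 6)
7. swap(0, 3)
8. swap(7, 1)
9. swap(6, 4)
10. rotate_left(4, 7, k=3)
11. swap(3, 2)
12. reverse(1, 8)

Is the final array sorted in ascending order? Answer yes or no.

After 1 (swap(4, 5)): [8, 5, 7, 0, 3, 1, 4, 2, 6]
After 2 (rotate_left(4, 7, k=3)): [8, 5, 7, 0, 2, 3, 1, 4, 6]
After 3 (reverse(7, 8)): [8, 5, 7, 0, 2, 3, 1, 6, 4]
After 4 (reverse(4, 6)): [8, 5, 7, 0, 1, 3, 2, 6, 4]
After 5 (swap(2, 4)): [8, 5, 1, 0, 7, 3, 2, 6, 4]
After 6 (reverse(0, 6)): [2, 3, 7, 0, 1, 5, 8, 6, 4]
After 7 (swap(0, 3)): [0, 3, 7, 2, 1, 5, 8, 6, 4]
After 8 (swap(7, 1)): [0, 6, 7, 2, 1, 5, 8, 3, 4]
After 9 (swap(6, 4)): [0, 6, 7, 2, 8, 5, 1, 3, 4]
After 10 (rotate_left(4, 7, k=3)): [0, 6, 7, 2, 3, 8, 5, 1, 4]
After 11 (swap(3, 2)): [0, 6, 2, 7, 3, 8, 5, 1, 4]
After 12 (reverse(1, 8)): [0, 4, 1, 5, 8, 3, 7, 2, 6]

Answer: no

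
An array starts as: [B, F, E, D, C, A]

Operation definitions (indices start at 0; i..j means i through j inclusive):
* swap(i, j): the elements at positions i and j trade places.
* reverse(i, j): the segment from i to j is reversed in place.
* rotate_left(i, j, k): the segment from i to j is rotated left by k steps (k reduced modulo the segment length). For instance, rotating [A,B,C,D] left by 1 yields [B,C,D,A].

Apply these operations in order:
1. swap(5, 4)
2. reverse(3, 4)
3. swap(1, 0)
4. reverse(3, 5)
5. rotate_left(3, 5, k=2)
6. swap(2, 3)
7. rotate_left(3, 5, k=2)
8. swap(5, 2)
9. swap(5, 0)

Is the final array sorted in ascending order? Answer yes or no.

After 1 (swap(5, 4)): [B, F, E, D, A, C]
After 2 (reverse(3, 4)): [B, F, E, A, D, C]
After 3 (swap(1, 0)): [F, B, E, A, D, C]
After 4 (reverse(3, 5)): [F, B, E, C, D, A]
After 5 (rotate_left(3, 5, k=2)): [F, B, E, A, C, D]
After 6 (swap(2, 3)): [F, B, A, E, C, D]
After 7 (rotate_left(3, 5, k=2)): [F, B, A, D, E, C]
After 8 (swap(5, 2)): [F, B, C, D, E, A]
After 9 (swap(5, 0)): [A, B, C, D, E, F]

Answer: yes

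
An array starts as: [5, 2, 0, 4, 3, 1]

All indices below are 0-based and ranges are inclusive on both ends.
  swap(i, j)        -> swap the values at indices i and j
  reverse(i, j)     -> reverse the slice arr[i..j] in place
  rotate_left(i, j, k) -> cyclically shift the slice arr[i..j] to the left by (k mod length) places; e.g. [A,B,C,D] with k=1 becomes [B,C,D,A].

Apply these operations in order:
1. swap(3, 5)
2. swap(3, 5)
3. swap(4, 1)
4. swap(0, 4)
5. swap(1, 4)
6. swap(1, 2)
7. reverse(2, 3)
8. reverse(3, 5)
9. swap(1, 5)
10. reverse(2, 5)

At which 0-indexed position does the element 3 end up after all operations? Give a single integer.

After 1 (swap(3, 5)): [5, 2, 0, 1, 3, 4]
After 2 (swap(3, 5)): [5, 2, 0, 4, 3, 1]
After 3 (swap(4, 1)): [5, 3, 0, 4, 2, 1]
After 4 (swap(0, 4)): [2, 3, 0, 4, 5, 1]
After 5 (swap(1, 4)): [2, 5, 0, 4, 3, 1]
After 6 (swap(1, 2)): [2, 0, 5, 4, 3, 1]
After 7 (reverse(2, 3)): [2, 0, 4, 5, 3, 1]
After 8 (reverse(3, 5)): [2, 0, 4, 1, 3, 5]
After 9 (swap(1, 5)): [2, 5, 4, 1, 3, 0]
After 10 (reverse(2, 5)): [2, 5, 0, 3, 1, 4]

Answer: 3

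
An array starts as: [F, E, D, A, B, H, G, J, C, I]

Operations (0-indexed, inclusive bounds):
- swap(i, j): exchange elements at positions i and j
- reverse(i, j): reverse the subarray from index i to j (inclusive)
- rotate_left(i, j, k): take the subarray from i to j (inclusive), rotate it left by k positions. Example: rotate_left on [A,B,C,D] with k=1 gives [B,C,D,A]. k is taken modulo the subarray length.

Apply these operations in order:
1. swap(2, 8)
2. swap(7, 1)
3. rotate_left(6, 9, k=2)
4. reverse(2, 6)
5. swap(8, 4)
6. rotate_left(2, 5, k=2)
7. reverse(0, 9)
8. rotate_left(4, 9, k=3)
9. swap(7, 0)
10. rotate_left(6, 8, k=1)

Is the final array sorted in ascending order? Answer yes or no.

Answer: no

Derivation:
After 1 (swap(2, 8)): [F, E, C, A, B, H, G, J, D, I]
After 2 (swap(7, 1)): [F, J, C, A, B, H, G, E, D, I]
After 3 (rotate_left(6, 9, k=2)): [F, J, C, A, B, H, D, I, G, E]
After 4 (reverse(2, 6)): [F, J, D, H, B, A, C, I, G, E]
After 5 (swap(8, 4)): [F, J, D, H, G, A, C, I, B, E]
After 6 (rotate_left(2, 5, k=2)): [F, J, G, A, D, H, C, I, B, E]
After 7 (reverse(0, 9)): [E, B, I, C, H, D, A, G, J, F]
After 8 (rotate_left(4, 9, k=3)): [E, B, I, C, G, J, F, H, D, A]
After 9 (swap(7, 0)): [H, B, I, C, G, J, F, E, D, A]
After 10 (rotate_left(6, 8, k=1)): [H, B, I, C, G, J, E, D, F, A]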